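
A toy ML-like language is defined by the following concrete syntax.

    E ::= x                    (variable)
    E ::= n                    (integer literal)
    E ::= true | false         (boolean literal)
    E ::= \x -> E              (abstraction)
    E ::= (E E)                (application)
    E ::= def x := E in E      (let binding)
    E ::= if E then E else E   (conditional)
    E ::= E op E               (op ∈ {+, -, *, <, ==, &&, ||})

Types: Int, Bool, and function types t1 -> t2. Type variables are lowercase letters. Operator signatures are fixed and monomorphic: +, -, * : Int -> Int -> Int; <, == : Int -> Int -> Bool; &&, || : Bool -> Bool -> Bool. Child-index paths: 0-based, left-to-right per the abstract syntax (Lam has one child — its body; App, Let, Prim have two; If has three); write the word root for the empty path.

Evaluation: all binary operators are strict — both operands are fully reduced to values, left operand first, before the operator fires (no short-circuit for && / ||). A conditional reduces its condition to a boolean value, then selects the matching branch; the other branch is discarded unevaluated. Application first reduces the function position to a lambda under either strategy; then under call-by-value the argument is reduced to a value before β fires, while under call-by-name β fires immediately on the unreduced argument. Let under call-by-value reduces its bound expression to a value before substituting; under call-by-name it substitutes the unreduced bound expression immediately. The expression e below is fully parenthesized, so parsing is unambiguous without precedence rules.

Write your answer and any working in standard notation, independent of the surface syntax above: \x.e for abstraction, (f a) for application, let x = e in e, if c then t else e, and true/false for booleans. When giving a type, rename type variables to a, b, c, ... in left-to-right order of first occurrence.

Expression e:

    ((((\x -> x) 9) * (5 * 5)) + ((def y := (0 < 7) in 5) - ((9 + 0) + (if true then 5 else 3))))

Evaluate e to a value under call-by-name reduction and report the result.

Derivation:
step 0: ((((\x.x) 9) * (5 * 5)) + ((let y = (0 < 7) in 5) - ((9 + 0) + (if true then 5 else 3))))
step 1: [beta@0.0] ((9 * (5 * 5)) + ((let y = (0 < 7) in 5) - ((9 + 0) + (if true then 5 else 3))))
step 2: [delta@0.1] ((9 * 25) + ((let y = (0 < 7) in 5) - ((9 + 0) + (if true then 5 else 3))))
step 3: [delta@0] (225 + ((let y = (0 < 7) in 5) - ((9 + 0) + (if true then 5 else 3))))
step 4: [let@1.0] (225 + (5 - ((9 + 0) + (if true then 5 else 3))))
step 5: [delta@1.1.0] (225 + (5 - (9 + (if true then 5 else 3))))
step 6: [if@1.1.1] (225 + (5 - (9 + 5)))
step 7: [delta@1.1] (225 + (5 - 14))
step 8: [delta@1] (225 + -9)
step 9: [delta@root] 216

Answer: 216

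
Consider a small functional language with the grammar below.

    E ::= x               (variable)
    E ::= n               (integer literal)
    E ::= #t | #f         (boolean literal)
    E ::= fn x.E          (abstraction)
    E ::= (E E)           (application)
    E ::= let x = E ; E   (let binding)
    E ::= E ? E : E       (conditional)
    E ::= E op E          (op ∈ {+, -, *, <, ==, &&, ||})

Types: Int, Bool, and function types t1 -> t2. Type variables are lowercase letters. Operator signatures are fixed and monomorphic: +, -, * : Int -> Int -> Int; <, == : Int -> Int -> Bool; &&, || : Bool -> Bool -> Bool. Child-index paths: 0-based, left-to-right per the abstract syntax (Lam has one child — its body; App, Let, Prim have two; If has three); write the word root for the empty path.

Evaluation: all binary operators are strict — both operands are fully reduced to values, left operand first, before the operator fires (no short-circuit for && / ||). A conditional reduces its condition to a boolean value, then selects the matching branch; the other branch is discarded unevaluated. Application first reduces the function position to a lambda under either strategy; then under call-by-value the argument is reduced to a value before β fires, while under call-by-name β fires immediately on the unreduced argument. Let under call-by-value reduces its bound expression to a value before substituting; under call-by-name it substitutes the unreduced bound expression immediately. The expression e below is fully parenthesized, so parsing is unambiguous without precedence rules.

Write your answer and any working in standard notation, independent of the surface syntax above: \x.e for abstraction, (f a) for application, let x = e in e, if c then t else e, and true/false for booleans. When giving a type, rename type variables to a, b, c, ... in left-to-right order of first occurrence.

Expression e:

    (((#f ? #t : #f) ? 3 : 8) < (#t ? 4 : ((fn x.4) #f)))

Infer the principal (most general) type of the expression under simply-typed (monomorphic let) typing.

Trace:
  unify Bool ~ Bool
  unify Bool ~ Bool
  unify Bool ~ Bool
  unify Int ~ Int
  unify Int ~ Int
  unify Bool ~ Bool
\x._ : a -> Int
  unify a -> Int ~ Bool -> b
  unify a ~ Bool
  unify Int ~ b
_ _ : Int
  unify Int ~ Int
  unify Int ~ Int

Answer: Bool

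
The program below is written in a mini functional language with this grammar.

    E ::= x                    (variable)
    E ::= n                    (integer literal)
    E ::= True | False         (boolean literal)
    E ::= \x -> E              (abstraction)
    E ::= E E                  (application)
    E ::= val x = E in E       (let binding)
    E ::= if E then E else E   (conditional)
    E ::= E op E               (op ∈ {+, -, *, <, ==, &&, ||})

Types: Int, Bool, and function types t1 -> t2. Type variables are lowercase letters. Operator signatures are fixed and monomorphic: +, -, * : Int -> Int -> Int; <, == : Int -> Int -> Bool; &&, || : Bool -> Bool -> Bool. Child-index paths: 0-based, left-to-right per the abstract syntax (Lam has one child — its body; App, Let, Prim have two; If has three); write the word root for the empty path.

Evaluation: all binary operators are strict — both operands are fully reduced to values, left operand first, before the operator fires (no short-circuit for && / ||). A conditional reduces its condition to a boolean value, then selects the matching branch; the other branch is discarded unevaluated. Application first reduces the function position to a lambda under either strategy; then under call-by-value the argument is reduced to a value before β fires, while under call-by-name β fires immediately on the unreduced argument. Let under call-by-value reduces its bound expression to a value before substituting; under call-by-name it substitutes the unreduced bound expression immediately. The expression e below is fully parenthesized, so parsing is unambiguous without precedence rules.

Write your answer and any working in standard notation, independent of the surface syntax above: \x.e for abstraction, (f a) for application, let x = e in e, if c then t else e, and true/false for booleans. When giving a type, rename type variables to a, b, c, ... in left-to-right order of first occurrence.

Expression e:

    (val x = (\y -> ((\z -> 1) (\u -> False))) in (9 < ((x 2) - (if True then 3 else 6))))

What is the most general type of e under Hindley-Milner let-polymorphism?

Answer: Bool

Derivation:
\z._ : b -> Int
\u._ : c -> Bool
  unify b -> Int ~ (c -> Bool) -> d
  unify b ~ c -> Bool
  unify Int ~ d
_ _ : Int
\y._ : a -> Int
let x : forall. a -> Int
  unify Int ~ Int
x : e -> Int
  unify e -> Int ~ Int -> f
  unify e ~ Int
  unify Int ~ f
_ _ : Int
  unify Int ~ Int
  unify Bool ~ Bool
  unify Int ~ Int
  unify Int ~ Int
  unify Int ~ Int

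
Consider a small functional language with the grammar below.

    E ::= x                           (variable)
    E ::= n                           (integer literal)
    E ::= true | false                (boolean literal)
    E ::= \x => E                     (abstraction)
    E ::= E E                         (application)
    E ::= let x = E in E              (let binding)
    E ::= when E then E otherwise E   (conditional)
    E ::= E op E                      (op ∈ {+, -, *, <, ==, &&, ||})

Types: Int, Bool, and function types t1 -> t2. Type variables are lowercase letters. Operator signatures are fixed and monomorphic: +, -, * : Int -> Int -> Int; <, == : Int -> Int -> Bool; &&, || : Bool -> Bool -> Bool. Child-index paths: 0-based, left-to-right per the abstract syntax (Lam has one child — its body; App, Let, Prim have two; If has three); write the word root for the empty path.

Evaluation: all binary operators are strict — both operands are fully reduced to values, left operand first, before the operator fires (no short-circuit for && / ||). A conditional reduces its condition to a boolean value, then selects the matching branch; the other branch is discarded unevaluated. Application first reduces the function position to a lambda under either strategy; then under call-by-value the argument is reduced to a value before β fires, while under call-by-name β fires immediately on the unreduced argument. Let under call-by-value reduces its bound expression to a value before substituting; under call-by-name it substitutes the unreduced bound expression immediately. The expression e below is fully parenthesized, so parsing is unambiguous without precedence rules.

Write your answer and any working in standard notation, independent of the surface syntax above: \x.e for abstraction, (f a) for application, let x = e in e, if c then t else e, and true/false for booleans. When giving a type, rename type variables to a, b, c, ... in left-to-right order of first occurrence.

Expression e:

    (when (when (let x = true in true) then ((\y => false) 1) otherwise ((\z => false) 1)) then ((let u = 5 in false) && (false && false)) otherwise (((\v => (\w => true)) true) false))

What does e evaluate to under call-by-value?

Trace:
step 0: (if (if (let x = true in true) then ((\y.false) 1) else ((\z.false) 1)) then ((let u = 5 in false) && (false && false)) else (((\v.(\w.true)) true) false))
step 1: [let@0.0] (if (if true then ((\y.false) 1) else ((\z.false) 1)) then ((let u = 5 in false) && (false && false)) else (((\v.(\w.true)) true) false))
step 2: [if@0] (if ((\y.false) 1) then ((let u = 5 in false) && (false && false)) else (((\v.(\w.true)) true) false))
step 3: [beta@0] (if false then ((let u = 5 in false) && (false && false)) else (((\v.(\w.true)) true) false))
step 4: [if@root] (((\v.(\w.true)) true) false)
step 5: [beta@0] ((\w.true) false)
step 6: [beta@root] true

Answer: true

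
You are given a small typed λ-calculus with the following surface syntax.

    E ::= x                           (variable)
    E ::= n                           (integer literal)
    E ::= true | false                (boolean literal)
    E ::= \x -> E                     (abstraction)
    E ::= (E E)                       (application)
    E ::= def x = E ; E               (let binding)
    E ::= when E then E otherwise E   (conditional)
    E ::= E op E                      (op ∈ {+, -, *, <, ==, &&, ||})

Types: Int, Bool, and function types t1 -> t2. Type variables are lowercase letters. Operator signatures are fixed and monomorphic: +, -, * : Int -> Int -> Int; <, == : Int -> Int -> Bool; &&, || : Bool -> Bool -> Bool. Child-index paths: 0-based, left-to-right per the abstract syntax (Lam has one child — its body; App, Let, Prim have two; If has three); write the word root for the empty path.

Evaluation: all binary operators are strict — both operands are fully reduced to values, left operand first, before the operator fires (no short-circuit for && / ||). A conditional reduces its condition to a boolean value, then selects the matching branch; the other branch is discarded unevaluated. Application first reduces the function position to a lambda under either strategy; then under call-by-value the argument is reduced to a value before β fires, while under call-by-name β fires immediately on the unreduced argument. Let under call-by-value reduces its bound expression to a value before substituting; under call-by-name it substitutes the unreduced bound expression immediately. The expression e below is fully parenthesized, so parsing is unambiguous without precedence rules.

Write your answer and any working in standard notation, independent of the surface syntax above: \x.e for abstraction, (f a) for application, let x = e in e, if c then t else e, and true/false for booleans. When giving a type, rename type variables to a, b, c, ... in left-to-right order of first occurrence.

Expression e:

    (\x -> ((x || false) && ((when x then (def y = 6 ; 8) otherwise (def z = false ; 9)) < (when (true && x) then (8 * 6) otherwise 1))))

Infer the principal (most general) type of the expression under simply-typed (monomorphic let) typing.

Trace:
x : a
  unify a ~ Bool
  unify Bool ~ Bool
  unify Bool ~ Bool
x : Bool
  unify Bool ~ Bool
let y : Int
let z : Bool
  unify Int ~ Int
  unify Int ~ Int
  unify Bool ~ Bool
x : Bool
  unify Bool ~ Bool
  unify Bool ~ Bool
  unify Int ~ Int
  unify Int ~ Int
  unify Int ~ Int
  unify Int ~ Int
  unify Bool ~ Bool
\x._ : Bool -> Bool

Answer: Bool -> Bool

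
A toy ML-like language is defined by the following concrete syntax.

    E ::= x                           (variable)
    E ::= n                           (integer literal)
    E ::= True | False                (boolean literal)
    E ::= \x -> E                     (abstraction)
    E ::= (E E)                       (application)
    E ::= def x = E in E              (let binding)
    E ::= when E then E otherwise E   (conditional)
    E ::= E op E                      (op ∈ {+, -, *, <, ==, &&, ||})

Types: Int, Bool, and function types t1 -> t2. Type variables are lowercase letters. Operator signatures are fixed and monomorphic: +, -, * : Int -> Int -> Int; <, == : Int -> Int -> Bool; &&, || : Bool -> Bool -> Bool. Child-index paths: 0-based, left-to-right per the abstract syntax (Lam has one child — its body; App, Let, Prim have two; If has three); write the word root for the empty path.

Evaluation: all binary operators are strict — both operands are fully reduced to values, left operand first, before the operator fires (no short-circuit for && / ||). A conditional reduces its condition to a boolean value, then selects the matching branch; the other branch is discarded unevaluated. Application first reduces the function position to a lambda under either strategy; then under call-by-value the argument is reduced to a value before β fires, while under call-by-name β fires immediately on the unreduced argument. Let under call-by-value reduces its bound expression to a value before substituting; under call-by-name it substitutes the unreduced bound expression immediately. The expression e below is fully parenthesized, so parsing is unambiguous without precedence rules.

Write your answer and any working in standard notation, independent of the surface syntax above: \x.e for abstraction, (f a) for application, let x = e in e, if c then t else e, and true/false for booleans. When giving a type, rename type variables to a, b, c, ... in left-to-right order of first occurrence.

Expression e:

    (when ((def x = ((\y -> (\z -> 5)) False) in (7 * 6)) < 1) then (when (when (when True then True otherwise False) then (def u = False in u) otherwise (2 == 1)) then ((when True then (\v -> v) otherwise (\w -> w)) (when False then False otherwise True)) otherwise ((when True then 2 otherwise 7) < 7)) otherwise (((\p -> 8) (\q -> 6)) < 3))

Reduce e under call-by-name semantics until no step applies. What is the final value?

Trace:
step 0: (if ((let x = ((\y.(\z.5)) false) in (7 * 6)) < 1) then (if (if (if true then true else false) then (let u = false in u) else (2 == 1)) then ((if true then (\v.v) else (\w.w)) (if false then false else true)) else ((if true then 2 else 7) < 7)) else (((\p.8) (\q.6)) < 3))
step 1: [let@0.0] (if ((7 * 6) < 1) then (if (if (if true then true else false) then (let u = false in u) else (2 == 1)) then ((if true then (\v.v) else (\w.w)) (if false then false else true)) else ((if true then 2 else 7) < 7)) else (((\p.8) (\q.6)) < 3))
step 2: [delta@0.0] (if (42 < 1) then (if (if (if true then true else false) then (let u = false in u) else (2 == 1)) then ((if true then (\v.v) else (\w.w)) (if false then false else true)) else ((if true then 2 else 7) < 7)) else (((\p.8) (\q.6)) < 3))
step 3: [delta@0] (if false then (if (if (if true then true else false) then (let u = false in u) else (2 == 1)) then ((if true then (\v.v) else (\w.w)) (if false then false else true)) else ((if true then 2 else 7) < 7)) else (((\p.8) (\q.6)) < 3))
step 4: [if@root] (((\p.8) (\q.6)) < 3)
step 5: [beta@0] (8 < 3)
step 6: [delta@root] false

Answer: false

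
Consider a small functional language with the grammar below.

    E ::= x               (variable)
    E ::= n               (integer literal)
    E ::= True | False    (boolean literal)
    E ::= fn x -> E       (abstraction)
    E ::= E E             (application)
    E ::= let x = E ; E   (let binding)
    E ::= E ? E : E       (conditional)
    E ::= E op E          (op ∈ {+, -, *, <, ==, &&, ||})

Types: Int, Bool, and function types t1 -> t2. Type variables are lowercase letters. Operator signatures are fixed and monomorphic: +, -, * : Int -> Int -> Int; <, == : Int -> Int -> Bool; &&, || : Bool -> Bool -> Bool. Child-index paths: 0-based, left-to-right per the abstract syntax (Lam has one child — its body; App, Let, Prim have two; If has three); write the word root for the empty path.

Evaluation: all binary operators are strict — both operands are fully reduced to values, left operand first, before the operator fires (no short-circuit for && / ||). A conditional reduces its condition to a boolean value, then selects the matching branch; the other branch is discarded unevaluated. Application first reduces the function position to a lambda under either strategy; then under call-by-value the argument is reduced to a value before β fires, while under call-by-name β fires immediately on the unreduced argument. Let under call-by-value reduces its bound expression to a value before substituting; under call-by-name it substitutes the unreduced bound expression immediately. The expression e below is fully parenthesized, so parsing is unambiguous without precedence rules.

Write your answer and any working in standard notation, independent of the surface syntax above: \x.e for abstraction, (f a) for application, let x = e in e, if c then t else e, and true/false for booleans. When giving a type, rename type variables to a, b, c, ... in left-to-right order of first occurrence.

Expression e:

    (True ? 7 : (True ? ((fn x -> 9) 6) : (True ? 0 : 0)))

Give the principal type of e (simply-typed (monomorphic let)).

Trace:
  unify Bool ~ Bool
  unify Bool ~ Bool
\x._ : a -> Int
  unify a -> Int ~ Int -> b
  unify a ~ Int
  unify Int ~ b
_ _ : Int
  unify Bool ~ Bool
  unify Int ~ Int
  unify Int ~ Int
  unify Int ~ Int

Answer: Int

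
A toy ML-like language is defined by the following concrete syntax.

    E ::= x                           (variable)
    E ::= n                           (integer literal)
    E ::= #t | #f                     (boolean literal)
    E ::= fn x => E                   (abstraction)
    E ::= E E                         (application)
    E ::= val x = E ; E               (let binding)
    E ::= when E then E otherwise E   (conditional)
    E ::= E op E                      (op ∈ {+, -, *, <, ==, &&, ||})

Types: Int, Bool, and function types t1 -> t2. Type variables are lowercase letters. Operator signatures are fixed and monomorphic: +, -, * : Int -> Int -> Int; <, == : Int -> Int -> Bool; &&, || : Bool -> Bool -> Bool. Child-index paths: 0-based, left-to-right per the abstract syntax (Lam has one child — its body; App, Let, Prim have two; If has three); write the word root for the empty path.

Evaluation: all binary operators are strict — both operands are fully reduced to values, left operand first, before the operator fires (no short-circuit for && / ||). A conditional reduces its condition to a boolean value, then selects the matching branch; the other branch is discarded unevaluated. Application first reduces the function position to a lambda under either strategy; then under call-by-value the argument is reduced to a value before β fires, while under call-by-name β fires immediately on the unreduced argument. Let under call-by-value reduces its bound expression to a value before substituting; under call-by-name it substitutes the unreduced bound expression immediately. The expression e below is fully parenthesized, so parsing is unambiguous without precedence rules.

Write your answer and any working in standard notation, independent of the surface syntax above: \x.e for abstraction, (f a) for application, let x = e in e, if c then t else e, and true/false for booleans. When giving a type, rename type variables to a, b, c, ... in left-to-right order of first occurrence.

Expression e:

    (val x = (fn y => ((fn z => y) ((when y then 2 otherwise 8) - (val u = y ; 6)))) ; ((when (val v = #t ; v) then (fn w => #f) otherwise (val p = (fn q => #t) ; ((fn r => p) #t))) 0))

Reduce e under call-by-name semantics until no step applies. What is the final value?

Derivation:
step 0: (let x = (\y.((\z.y) ((if y then 2 else 8) - (let u = y in 6)))) in ((if (let v = true in v) then (\w.false) else (let p = (\q.true) in ((\r.p) true))) 0))
step 1: [let@root] ((if (let v = true in v) then (\w.false) else (let p = (\q.true) in ((\r.p) true))) 0)
step 2: [let@0.0] ((if true then (\w.false) else (let p = (\q.true) in ((\r.p) true))) 0)
step 3: [if@0] ((\w.false) 0)
step 4: [beta@root] false

Answer: false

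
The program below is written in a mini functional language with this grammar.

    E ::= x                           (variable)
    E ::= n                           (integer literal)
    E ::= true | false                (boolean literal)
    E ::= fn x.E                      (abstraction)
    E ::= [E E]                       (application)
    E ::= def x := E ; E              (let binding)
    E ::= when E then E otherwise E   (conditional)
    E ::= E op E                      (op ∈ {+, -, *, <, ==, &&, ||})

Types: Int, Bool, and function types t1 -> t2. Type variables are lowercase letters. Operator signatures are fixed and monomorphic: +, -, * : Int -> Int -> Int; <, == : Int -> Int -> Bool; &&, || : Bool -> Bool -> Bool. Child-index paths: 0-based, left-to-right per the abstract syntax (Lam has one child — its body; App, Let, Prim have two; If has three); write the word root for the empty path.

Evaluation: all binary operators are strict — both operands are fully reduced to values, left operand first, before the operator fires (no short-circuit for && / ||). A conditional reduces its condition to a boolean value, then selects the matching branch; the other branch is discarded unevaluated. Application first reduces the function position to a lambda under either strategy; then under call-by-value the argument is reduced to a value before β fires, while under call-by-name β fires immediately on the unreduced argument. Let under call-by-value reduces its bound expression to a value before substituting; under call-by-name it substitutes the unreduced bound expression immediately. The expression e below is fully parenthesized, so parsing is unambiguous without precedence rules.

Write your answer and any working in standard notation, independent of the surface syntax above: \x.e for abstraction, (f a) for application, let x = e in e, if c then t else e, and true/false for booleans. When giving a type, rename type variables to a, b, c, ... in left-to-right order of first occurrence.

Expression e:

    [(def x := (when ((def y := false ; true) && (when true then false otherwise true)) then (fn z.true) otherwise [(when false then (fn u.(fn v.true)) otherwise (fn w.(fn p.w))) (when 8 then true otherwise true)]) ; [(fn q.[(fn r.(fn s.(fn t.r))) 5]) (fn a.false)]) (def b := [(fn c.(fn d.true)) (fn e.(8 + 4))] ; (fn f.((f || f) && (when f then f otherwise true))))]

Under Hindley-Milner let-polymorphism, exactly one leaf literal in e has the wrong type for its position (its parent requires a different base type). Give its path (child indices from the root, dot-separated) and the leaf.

Answer: 0.0.2.1.0 : 8

Working:
let y : Bool
  unify Bool ~ Bool
  unify Bool ~ Bool
  unify Bool ~ Bool
  unify Bool ~ Bool
  unify Bool ~ Bool
\z._ : a -> Bool
  unify Bool ~ Bool
\v._ : c -> Bool
\u._ : b -> c -> Bool
w : d
\p._ : e -> d
\w._ : d -> e -> d
  unify b -> c -> Bool ~ d -> e -> d
  unify b ~ d
  unify c -> Bool ~ e -> d
  unify c ~ e
  unify Bool ~ d
  unify Int ~ Bool
  FAIL: mismatch Int ~ Bool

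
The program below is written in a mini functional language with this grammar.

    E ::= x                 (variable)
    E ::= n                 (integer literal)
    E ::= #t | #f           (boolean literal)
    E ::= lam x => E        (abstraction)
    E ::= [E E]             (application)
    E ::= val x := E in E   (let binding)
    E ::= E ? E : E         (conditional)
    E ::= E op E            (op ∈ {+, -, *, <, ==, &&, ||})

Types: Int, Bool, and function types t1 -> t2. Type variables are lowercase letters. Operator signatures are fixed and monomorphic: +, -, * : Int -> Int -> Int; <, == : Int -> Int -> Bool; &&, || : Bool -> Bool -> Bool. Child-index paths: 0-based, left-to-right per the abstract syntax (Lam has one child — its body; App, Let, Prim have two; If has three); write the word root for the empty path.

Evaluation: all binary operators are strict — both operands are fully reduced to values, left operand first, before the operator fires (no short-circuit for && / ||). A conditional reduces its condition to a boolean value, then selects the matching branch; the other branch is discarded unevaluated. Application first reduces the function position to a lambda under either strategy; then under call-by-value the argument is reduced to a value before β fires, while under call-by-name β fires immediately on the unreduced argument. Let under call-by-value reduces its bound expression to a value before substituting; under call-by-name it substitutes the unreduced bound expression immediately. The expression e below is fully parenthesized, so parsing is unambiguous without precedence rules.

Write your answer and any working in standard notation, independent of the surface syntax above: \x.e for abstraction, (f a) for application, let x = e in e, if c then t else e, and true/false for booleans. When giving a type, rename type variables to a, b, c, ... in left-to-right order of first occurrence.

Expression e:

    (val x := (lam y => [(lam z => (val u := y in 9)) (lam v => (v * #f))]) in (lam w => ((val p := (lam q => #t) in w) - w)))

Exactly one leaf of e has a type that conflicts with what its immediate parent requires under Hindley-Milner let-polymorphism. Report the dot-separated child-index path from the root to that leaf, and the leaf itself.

Answer: 0.0.1.0.1 : false

Derivation:
y : a
let u : a
\z._ : b -> Int
v : c
  unify c ~ Int
  unify Bool ~ Int
  FAIL: mismatch Bool ~ Int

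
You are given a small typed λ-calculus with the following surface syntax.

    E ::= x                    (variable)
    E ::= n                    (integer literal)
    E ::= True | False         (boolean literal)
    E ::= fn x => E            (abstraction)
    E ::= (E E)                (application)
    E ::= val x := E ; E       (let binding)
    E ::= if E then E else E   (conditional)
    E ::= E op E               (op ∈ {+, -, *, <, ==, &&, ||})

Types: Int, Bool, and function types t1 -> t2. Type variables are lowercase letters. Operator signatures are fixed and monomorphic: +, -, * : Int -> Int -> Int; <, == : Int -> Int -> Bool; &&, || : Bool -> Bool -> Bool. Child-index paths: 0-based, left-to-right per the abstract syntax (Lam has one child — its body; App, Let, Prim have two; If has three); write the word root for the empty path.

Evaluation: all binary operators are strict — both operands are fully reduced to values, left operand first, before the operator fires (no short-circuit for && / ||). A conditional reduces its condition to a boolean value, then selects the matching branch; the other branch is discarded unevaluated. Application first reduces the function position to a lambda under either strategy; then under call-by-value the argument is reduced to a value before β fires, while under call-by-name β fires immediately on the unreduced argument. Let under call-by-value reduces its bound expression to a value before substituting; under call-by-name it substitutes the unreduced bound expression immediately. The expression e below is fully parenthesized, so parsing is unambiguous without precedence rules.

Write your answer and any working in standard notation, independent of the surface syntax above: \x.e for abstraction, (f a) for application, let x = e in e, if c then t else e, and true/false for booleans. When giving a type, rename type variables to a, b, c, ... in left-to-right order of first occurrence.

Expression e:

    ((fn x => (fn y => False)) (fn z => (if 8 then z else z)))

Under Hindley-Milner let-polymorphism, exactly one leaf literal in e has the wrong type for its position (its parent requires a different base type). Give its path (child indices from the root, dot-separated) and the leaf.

Working:
\y._ : b -> Bool
\x._ : a -> b -> Bool
  unify Int ~ Bool
  FAIL: mismatch Int ~ Bool

Answer: 1.0.0 : 8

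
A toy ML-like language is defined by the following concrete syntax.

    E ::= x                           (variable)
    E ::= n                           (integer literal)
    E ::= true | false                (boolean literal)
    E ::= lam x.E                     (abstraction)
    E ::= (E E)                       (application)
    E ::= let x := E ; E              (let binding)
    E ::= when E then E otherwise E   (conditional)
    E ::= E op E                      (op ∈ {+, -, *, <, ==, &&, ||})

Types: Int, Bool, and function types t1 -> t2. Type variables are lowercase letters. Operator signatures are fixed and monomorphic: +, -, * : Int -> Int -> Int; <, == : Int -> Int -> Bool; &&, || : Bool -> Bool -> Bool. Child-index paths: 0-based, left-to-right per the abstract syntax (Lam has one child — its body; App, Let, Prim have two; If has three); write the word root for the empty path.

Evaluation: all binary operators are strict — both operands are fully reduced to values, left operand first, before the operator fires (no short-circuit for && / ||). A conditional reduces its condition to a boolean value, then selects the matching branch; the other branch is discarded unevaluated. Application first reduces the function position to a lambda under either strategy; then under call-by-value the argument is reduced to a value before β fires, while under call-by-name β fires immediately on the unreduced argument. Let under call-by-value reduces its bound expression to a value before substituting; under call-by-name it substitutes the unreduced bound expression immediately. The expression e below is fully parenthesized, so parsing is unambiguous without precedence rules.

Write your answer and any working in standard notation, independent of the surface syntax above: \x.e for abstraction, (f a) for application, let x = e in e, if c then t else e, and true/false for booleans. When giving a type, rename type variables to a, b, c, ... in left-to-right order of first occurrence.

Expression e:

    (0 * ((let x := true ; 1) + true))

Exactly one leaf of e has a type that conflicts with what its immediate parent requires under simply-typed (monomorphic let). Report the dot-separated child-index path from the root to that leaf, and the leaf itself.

Working:
  unify Int ~ Int
let x : Bool
  unify Int ~ Int
  unify Bool ~ Int
  FAIL: mismatch Bool ~ Int

Answer: 1.1 : true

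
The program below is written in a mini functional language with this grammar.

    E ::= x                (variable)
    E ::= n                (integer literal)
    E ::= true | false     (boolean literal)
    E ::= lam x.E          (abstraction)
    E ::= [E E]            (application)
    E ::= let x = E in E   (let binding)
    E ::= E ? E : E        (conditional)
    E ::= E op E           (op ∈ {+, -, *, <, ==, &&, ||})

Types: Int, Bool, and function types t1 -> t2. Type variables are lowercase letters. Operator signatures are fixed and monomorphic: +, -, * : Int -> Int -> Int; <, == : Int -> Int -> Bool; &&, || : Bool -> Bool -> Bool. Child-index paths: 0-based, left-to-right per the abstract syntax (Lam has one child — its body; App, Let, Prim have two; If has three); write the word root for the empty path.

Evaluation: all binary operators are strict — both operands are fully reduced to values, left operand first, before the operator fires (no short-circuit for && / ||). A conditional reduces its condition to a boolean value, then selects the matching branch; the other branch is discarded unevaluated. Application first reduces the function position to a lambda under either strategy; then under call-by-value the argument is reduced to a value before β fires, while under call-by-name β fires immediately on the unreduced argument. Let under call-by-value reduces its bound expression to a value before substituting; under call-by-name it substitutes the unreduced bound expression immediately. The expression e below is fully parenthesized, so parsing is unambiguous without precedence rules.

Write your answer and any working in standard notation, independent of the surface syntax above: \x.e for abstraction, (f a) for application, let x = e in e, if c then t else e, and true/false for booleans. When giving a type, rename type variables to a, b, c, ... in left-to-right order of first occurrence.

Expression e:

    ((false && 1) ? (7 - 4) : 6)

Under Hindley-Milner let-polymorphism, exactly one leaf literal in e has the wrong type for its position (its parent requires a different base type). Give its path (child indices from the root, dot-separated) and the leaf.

Answer: 0.1 : 1

Trace:
  unify Bool ~ Bool
  unify Int ~ Bool
  FAIL: mismatch Int ~ Bool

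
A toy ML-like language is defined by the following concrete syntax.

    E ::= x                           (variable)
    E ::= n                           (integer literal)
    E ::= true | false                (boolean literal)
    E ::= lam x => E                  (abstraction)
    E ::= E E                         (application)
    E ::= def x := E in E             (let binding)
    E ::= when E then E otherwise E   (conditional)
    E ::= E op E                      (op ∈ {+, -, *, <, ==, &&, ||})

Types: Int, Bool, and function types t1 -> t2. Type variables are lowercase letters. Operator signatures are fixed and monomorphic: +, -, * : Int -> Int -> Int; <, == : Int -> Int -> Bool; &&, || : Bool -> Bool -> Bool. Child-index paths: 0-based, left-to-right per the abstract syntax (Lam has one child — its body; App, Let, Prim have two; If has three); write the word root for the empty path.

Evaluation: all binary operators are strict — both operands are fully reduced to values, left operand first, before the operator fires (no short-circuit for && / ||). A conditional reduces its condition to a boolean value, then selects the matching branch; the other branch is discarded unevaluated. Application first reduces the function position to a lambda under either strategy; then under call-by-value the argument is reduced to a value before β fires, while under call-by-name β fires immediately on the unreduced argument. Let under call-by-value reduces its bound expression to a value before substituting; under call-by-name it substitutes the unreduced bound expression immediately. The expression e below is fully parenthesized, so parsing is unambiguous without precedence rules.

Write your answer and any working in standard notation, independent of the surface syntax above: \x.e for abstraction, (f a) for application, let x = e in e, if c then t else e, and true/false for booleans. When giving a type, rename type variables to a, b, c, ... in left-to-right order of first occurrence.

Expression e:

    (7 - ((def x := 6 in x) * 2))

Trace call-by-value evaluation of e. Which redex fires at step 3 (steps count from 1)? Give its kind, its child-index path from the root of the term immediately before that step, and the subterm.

Answer: delta at root : (7 - 12)

Derivation:
step 0: (7 - ((let x = 6 in x) * 2))
step 1: [let@1.0] (7 - (6 * 2))
step 2: [delta@1] (7 - 12)
step 3: [delta@root] -5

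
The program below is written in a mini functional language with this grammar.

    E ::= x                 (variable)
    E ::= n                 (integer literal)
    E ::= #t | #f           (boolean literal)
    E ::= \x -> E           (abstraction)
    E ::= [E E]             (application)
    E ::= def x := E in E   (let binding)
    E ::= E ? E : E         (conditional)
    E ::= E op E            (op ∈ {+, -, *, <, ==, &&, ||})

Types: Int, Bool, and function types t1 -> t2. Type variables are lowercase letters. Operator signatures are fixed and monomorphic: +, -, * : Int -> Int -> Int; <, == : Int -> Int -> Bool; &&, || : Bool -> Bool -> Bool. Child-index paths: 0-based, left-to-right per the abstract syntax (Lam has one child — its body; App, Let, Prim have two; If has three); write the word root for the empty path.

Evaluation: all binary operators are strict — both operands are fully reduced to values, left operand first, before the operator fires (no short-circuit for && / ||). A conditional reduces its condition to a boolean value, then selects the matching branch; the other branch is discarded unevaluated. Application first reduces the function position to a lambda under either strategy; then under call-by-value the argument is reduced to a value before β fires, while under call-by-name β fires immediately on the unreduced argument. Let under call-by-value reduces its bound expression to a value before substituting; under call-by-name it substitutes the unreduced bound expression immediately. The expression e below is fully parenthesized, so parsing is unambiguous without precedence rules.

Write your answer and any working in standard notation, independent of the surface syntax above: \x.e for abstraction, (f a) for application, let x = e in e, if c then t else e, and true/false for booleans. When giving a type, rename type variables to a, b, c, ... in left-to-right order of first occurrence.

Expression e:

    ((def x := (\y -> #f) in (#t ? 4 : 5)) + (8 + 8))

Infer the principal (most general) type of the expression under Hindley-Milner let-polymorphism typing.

Answer: Int

Derivation:
\y._ : a -> Bool
let x : forall. a -> Bool
  unify Bool ~ Bool
  unify Int ~ Int
  unify Int ~ Int
  unify Int ~ Int
  unify Int ~ Int
  unify Int ~ Int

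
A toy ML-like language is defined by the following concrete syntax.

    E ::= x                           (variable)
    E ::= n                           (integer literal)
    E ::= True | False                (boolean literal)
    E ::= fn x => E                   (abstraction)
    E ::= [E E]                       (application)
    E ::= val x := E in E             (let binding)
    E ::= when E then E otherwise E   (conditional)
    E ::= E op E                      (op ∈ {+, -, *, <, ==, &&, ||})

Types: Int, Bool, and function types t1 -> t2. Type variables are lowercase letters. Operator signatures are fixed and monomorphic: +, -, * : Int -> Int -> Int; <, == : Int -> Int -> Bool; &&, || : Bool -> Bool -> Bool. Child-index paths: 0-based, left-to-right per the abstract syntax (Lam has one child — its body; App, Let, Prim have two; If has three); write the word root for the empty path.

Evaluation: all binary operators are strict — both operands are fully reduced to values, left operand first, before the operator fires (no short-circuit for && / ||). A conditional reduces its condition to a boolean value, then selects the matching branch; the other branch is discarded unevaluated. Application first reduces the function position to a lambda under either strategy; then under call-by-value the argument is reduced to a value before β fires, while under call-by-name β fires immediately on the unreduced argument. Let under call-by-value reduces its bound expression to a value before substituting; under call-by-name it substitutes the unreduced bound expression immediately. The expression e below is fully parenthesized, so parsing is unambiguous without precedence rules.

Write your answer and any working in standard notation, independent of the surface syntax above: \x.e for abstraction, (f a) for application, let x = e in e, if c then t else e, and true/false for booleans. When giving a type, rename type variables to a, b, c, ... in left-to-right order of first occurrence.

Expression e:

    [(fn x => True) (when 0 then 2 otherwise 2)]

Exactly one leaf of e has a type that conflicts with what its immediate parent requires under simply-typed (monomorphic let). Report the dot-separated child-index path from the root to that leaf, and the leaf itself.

Derivation:
\x._ : a -> Bool
  unify Int ~ Bool
  FAIL: mismatch Int ~ Bool

Answer: 1.0 : 0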